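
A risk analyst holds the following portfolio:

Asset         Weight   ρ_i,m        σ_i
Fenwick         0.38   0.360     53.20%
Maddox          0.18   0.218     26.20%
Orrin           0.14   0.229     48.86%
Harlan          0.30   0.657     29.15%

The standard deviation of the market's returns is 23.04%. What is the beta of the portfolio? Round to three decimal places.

0.678

β_Fenwick = 0.360 × 53.20% / 23.04% = 0.8313
β_Maddox = 0.218 × 26.20% / 23.04% = 0.2479
β_Orrin = 0.229 × 48.86% / 23.04% = 0.4856
β_Harlan = 0.657 × 29.15% / 23.04% = 0.8312
β_P = Σ w_i β_i = 0.38×0.8313 + 0.18×0.2479 + 0.14×0.4856 + 0.30×0.8312 = 0.6779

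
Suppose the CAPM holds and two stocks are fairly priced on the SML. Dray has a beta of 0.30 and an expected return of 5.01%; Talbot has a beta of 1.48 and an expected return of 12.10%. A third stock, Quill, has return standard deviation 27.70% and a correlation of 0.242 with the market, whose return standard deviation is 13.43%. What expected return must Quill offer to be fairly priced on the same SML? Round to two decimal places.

6.21%

MRP = (12.10% − 5.01%) / (1.48 − 0.30) = 6.0085%
R_f = 5.01% − 0.30 × 6.0085% = 3.2075%
β_Quill = ρ·σ_i/σ_m = 0.242 × 27.70 / 13.43 = 0.4991
E(R_Quill) = R_f + β × MRP = 3.2075% + 0.4991 × 6.0085% = 6.21%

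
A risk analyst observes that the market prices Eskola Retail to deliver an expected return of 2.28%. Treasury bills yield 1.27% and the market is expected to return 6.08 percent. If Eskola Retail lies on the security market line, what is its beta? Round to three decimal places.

MRP = 6.08% − 1.27% = 4.81%
β = (E(R) − R_f) / MRP = (2.28% − 1.27%) / 4.81% = 1.01% / 4.81% = 0.210

0.210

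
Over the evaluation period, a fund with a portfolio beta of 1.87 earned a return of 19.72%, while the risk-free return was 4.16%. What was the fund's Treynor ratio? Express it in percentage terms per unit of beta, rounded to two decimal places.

Treynor = (R_P − R_f) / β_P = (19.72% − 4.16%) / 1.8700 = 15.56% / 1.8700 = 8.32%

8.32%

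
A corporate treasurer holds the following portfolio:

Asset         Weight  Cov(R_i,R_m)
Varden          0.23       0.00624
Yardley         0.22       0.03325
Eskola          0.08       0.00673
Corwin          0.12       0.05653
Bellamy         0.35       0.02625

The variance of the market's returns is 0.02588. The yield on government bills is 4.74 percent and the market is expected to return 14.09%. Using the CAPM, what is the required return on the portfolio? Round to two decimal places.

13.87%

β_Varden = 0.00624 / 0.02588 = 0.2411
β_Yardley = 0.03325 / 0.02588 = 1.2848
β_Eskola = 0.00673 / 0.02588 = 0.2600
β_Corwin = 0.05653 / 0.02588 = 2.1843
β_Bellamy = 0.02625 / 0.02588 = 1.0143
β_P = Σ w_i β_i = 0.23×0.2411 + 0.22×1.2848 + 0.08×0.2600 + 0.12×2.1843 + 0.35×1.0143 = 0.9760
MRP = 14.09% − 4.74% = 9.35%
E(R_P) = R_f + β_P × MRP = 4.74% + 0.9760 × 9.35% = 13.87%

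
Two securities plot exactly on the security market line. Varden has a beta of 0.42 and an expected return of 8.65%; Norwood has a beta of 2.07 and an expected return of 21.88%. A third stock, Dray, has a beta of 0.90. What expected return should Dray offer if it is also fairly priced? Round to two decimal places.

MRP (SML slope) = (21.88% − 8.65%) / (2.07 − 0.42) = 13.23% / 1.65 = 8.0182%
R_f (intercept) = 8.65% − 0.42 × 8.0182% = 5.2824%
E(R_Dray) = R_f + β × MRP = 5.2824% + 0.90 × 8.0182% = 12.50%

12.50%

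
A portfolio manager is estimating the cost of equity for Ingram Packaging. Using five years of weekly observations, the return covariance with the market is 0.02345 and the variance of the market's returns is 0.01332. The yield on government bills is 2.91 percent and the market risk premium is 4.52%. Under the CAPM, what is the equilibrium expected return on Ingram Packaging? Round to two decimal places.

β = Cov(R_i, R_m) / Var(R_m) = 0.02345 / 0.01332 = 1.7605
E(R) = R_f + β × MRP = 2.91% + 1.7605 × 4.52% = 10.87%

10.87%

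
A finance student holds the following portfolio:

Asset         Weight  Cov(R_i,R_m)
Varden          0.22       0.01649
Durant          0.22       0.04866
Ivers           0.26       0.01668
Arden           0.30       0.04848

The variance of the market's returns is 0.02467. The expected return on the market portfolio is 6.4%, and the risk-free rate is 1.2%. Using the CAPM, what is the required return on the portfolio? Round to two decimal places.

8.20%

β_Varden = 0.01649 / 0.02467 = 0.6684
β_Durant = 0.04866 / 0.02467 = 1.9724
β_Ivers = 0.01668 / 0.02467 = 0.6761
β_Arden = 0.04848 / 0.02467 = 1.9651
β_P = Σ w_i β_i = 0.22×0.6684 + 0.22×1.9724 + 0.26×0.6761 + 0.30×1.9651 = 1.3463
MRP = 6.4% − 1.2% = 5.20%
E(R_P) = R_f + β_P × MRP = 1.2% + 1.3463 × 5.2% = 8.20%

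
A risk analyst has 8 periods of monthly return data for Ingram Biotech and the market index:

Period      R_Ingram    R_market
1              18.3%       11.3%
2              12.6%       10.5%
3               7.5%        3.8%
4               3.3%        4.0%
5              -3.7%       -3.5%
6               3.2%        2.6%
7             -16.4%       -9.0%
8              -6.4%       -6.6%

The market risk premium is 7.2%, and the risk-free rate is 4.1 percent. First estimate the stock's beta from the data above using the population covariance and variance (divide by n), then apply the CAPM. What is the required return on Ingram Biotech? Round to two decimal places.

Mean R_i = (18.3 + 12.6 + 7.5 + 3.3 − 3.7 + 3.2 − 16.4 − 6.4) / 8 = 2.3000%
Mean R_m = (11.3 + 10.5 + 3.8 + 4.0 − 3.5 + 2.6 − 9.0 − 6.6) / 8 = 1.6375%
Σ(R_i − R̄_i)(R_m − R̄_m) = 561.7700  ⇒  Cov = 561.7700 / 8 = 70.2213
Σ(R_m − R̄_m)² = 390.4988  ⇒  Var(R_m) = 390.4988 / 8 = 48.8124
β = Cov / Var(R_m) = 70.2213 / 48.8124 = 1.4386
E(R) = R_f + β × MRP = 4.1% + 1.4386 × 7.2% = 14.46%

14.46%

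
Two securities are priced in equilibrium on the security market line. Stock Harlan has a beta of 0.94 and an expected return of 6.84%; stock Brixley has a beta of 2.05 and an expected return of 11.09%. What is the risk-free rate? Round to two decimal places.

Both satisfy E(R) = R_f + β·MRP, so the slope of the SML is
MRP = (11.09% − 6.84%) / (2.05 − 0.94) = 4.25% / 1.11 = 3.8288%
R_f = E(R_Harlan) − β_Harlan·MRP = 6.84% − 0.94 × 3.8288% = 3.2409%

3.24%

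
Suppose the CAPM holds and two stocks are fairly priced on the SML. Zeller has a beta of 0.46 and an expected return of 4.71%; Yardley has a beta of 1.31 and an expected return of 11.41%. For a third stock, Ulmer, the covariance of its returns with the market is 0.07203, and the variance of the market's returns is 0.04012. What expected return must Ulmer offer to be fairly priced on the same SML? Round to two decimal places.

MRP = (11.41% − 4.71%) / (1.31 − 0.46) = 7.8824%
R_f = 4.71% − 0.46 × 7.8824% = 1.0841%
β_Ulmer = Cov / Var(R_m) = 0.07203 / 0.04012 = 1.7954
E(R_Ulmer) = R_f + β × MRP = 1.0841% + 1.7954 × 7.8824% = 15.24%

15.24%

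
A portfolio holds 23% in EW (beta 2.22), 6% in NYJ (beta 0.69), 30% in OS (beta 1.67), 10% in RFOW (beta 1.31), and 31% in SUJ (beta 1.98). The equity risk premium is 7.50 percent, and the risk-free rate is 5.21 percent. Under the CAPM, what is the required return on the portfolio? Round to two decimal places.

β_P = Σ w_i β_i = 0.23×2.22 + 0.06×0.69 + 0.30×1.67 + 0.10×1.31 + 0.31×1.98 = 1.7978
E(R_P) = R_f + β_P × MRP = 5.21% + 1.7978 × 7.50% = 18.69%

18.69%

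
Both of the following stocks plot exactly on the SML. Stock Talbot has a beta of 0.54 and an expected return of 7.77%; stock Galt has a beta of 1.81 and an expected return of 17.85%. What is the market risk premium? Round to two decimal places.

Both satisfy E(R) = R_f + β·MRP, so the slope of the SML is
MRP = (17.85% − 7.77%) / (1.81 − 0.54) = 10.08% / 1.27 = 7.9370%

7.94%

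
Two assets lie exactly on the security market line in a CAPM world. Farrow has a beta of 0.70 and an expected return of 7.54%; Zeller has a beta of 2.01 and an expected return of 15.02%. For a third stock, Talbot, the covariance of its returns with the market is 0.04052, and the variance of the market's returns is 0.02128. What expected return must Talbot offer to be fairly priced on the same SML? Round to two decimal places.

MRP = (15.02% − 7.54%) / (2.01 − 0.70) = 5.7099%
R_f = 7.54% − 0.70 × 5.7099% = 3.5431%
β_Talbot = Cov / Var(R_m) = 0.04052 / 0.02128 = 1.9041
E(R_Talbot) = R_f + β × MRP = 3.5431% + 1.9041 × 5.7099% = 14.42%

14.42%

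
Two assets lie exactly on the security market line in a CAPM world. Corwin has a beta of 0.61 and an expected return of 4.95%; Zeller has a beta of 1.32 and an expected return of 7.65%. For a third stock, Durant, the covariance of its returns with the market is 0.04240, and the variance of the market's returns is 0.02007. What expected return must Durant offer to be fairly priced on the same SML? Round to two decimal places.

MRP = (7.65% − 4.95%) / (1.32 − 0.61) = 3.8028%
R_f = 4.95% − 0.61 × 3.8028% = 2.6303%
β_Durant = Cov / Var(R_m) = 0.04240 / 0.02007 = 2.1126
E(R_Durant) = R_f + β × MRP = 2.6303% + 2.1126 × 3.8028% = 10.66%

10.66%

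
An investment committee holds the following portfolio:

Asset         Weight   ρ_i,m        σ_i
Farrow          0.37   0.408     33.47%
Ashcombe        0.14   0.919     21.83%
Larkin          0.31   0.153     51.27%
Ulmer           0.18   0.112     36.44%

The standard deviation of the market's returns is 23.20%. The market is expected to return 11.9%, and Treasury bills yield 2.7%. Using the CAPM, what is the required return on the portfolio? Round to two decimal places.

β_Farrow = 0.408 × 33.47% / 23.20% = 0.5886
β_Ashcombe = 0.919 × 21.83% / 23.20% = 0.8647
β_Larkin = 0.153 × 51.27% / 23.20% = 0.3381
β_Ulmer = 0.112 × 36.44% / 23.20% = 0.1759
β_P = Σ w_i β_i = 0.37×0.5886 + 0.14×0.8647 + 0.31×0.3381 + 0.18×0.1759 = 0.4753
MRP = 11.9% − 2.7% = 9.20%
E(R_P) = R_f + β_P × MRP = 2.7% + 0.4753 × 9.2% = 7.07%

7.07%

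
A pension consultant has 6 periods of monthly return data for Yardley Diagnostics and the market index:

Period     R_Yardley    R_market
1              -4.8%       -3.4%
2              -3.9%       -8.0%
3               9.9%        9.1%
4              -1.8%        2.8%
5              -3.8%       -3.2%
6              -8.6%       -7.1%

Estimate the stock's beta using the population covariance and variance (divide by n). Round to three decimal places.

0.875

Mean R_i = (-4.8 − 3.9 + 9.9 − 1.8 − 3.8 − 8.6) / 6 = -2.1667%
Mean R_m = (-3.4 − 8.0 + 9.1 + 2.8 − 3.2 − 7.1) / 6 = -1.6333%
Σ(R_i − R̄_i)(R_m − R̄_m) = 184.5567  ⇒  Cov = 184.5567 / 6 = 30.7595
Σ(R_m − R̄_m)² = 210.8533  ⇒  Var(R_m) = 210.8533 / 6 = 35.1422
β = Cov / Var(R_m) = 30.7595 / 35.1422 = 0.8753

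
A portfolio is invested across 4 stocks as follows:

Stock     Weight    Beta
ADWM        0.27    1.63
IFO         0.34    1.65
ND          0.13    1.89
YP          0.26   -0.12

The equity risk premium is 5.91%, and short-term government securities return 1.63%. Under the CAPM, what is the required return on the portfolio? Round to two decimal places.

β_P = Σ w_i β_i = 0.27×1.63 + 0.34×1.65 + 0.13×1.89 + 0.26×-0.12 = 1.2156
E(R_P) = R_f + β_P × MRP = 1.63% + 1.2156 × 5.91% = 8.81%

8.81%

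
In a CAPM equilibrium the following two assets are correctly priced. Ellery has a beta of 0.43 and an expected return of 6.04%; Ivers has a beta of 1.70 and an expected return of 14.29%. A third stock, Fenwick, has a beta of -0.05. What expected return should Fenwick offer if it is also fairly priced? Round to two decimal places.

MRP (SML slope) = (14.29% − 6.04%) / (1.70 − 0.43) = 8.25% / 1.27 = 6.4961%
R_f (intercept) = 6.04% − 0.43 × 6.4961% = 3.2467%
E(R_Fenwick) = R_f + β × MRP = 3.2467% + -0.05 × 6.4961% = 2.92%

2.92%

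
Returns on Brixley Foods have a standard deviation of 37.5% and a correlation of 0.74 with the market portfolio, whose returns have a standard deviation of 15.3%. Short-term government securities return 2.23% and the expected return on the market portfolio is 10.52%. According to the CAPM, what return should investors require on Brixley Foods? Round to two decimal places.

17.27%

β = ρ × σ_i / σ_m = 0.74 × 37.5% / 15.3% = 1.8137
MRP = 10.52% − 2.23% = 8.29%
E(R) = 2.23% + 1.8137 × 8.29% = 17.27%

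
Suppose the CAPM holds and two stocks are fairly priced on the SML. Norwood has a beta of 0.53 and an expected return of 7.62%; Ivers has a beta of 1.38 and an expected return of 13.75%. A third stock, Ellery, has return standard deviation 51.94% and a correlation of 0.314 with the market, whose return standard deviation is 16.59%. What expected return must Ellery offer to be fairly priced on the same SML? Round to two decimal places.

10.89%

MRP = (13.75% − 7.62%) / (1.38 − 0.53) = 7.2118%
R_f = 7.62% − 0.53 × 7.2118% = 3.7977%
β_Ellery = ρ·σ_i/σ_m = 0.314 × 51.94 / 16.59 = 0.9831
E(R_Ellery) = R_f + β × MRP = 3.7977% + 0.9831 × 7.2118% = 10.89%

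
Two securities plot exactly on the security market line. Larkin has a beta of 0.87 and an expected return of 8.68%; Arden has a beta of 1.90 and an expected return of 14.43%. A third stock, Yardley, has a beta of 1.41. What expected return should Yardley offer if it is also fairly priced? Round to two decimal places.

MRP (SML slope) = (14.43% − 8.68%) / (1.90 − 0.87) = 5.75% / 1.03 = 5.5825%
R_f (intercept) = 8.68% − 0.87 × 5.5825% = 3.8232%
E(R_Yardley) = R_f + β × MRP = 3.8232% + 1.41 × 5.5825% = 11.69%

11.69%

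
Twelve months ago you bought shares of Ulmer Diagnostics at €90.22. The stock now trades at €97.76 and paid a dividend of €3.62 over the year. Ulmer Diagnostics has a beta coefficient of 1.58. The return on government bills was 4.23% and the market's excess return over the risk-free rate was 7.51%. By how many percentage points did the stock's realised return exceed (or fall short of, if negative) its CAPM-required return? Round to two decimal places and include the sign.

-3.73%

Realised HPR = (P1 + D1 − P0) / P0 = (97.76 + 3.62 − 90.22) / 90.22 = 11.16 / 90.22 = 12.3698%
CAPM required = R_f + β·MRP = 4.23% + 1.58 × 7.51% = 16.0958%
α = realised − required = 12.3698% − 16.0958% = -3.73%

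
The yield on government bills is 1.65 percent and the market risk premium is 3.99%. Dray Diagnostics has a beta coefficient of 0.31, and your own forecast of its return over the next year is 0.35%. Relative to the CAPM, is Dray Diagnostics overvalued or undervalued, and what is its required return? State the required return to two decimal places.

Overvalued; required return 2.89%

Required return = R_f + β·MRP = 1.65% + 0.31 × 3.99% = 2.89%
Forecast 0.35% < required 2.89% → the stock plots below the SML → overvalued.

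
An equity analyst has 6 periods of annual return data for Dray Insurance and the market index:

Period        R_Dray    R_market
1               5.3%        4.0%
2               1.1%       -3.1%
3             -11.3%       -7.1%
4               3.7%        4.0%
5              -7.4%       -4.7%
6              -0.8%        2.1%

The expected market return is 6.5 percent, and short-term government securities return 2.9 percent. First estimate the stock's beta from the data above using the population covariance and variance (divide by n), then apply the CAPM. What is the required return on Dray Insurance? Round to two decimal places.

Mean R_i = (5.3 + 1.1 − 11.3 + 3.7 − 7.4 − 0.8) / 6 = -1.5667%
Mean R_m = (4.0 − 3.1 − 7.1 + 4.0 − 4.7 + 2.1) / 6 = -0.8000%
Σ(R_i − R̄_i)(R_m − R̄_m) = 138.4000  ⇒  Cov = 138.4000 / 6 = 23.0667
Σ(R_m − R̄_m)² = 114.6800  ⇒  Var(R_m) = 114.6800 / 6 = 19.1133
β = Cov / Var(R_m) = 23.0667 / 19.1133 = 1.2068
MRP = 6.5% − 2.9% = 3.60%
E(R) = R_f + β × MRP = 2.9% + 1.2068 × 3.6% = 7.24%

7.24%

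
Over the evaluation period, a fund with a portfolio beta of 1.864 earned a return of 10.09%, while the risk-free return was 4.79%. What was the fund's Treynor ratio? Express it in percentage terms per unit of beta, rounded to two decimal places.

Treynor = (R_P − R_f) / β_P = (10.09% − 4.79%) / 1.8640 = 5.30% / 1.8640 = 2.84%

2.84%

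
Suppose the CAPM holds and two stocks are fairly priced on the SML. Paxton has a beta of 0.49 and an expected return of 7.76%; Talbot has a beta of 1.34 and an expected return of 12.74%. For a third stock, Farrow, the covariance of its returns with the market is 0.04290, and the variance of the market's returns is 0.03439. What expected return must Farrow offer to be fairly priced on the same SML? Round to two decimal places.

MRP = (12.74% − 7.76%) / (1.34 − 0.49) = 5.8588%
R_f = 7.76% − 0.49 × 5.8588% = 4.8892%
β_Farrow = Cov / Var(R_m) = 0.04290 / 0.03439 = 1.2475
E(R_Farrow) = R_f + β × MRP = 4.8892% + 1.2475 × 5.8588% = 12.20%

12.20%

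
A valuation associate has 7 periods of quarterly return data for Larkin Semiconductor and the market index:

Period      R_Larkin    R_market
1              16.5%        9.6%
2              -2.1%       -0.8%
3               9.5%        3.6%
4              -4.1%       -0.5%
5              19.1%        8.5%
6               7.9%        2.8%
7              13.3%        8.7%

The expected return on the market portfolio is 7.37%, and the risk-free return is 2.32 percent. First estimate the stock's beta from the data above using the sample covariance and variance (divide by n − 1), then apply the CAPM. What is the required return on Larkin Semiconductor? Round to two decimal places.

Mean R_i = (16.5 − 2.1 + 9.5 − 4.1 + 19.1 + 7.9 + 13.3) / 7 = 8.5857%
Mean R_m = (9.6 − 0.8 + 3.6 − 0.5 + 8.5 + 2.8 + 8.7) / 7 = 4.5571%
Σ(R_i − R̄_i)(R_m − R̄_m) = 222.6257  ⇒  Cov = 222.6257 / 6 = 37.1043
Σ(R_m − R̄_m)² = 116.4171  ⇒  Var(R_m) = 116.4171 / 6 = 19.4029
β = Cov / Var(R_m) = 37.1043 / 19.4029 = 1.9123
MRP = 7.37% − 2.32% = 5.05%
E(R) = R_f + β × MRP = 2.32% + 1.9123 × 5.05% = 11.98%

11.98%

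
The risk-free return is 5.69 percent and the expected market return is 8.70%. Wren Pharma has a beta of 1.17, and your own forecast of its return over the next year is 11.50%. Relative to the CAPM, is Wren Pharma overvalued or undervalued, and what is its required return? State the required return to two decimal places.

MRP = 8.70% − 5.69% = 3.01%
Required return = R_f + β·MRP = 5.69% + 1.17 × 3.01% = 9.21%
Forecast 11.50% > required 9.21% → the stock plots above the SML → undervalued.

Undervalued; required return 9.21%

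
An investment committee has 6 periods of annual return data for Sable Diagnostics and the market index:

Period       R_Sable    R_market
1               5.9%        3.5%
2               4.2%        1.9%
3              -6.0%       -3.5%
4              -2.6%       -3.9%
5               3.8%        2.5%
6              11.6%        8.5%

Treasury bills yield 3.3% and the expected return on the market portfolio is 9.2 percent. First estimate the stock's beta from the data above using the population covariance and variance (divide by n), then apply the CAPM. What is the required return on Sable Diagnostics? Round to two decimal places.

11.06%

Mean R_i = (5.9 + 4.2 − 6.0 − 2.6 + 3.8 + 11.6) / 6 = 2.8167%
Mean R_m = (3.5 + 1.9 − 3.5 − 3.9 + 2.5 + 8.5) / 6 = 1.5000%
Σ(R_i − R̄_i)(R_m − R̄_m) = 142.5200  ⇒  Cov = 142.5200 / 6 = 23.7533
Σ(R_m − R̄_m)² = 108.3200  ⇒  Var(R_m) = 108.3200 / 6 = 18.0533
β = Cov / Var(R_m) = 23.7533 / 18.0533 = 1.3157
MRP = 9.2% − 3.3% = 5.90%
E(R) = R_f + β × MRP = 3.3% + 1.3157 × 5.9% = 11.06%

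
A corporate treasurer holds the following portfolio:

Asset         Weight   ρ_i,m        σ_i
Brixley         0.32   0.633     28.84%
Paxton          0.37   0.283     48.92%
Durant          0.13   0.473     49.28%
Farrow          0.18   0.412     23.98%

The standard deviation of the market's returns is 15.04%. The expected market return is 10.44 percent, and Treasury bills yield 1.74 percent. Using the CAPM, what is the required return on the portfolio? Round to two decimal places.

β_Brixley = 0.633 × 28.84% / 15.04% = 1.2138
β_Paxton = 0.283 × 48.92% / 15.04% = 0.9205
β_Durant = 0.473 × 49.28% / 15.04% = 1.5498
β_Farrow = 0.412 × 23.98% / 15.04% = 0.6569
β_P = Σ w_i β_i = 0.32×1.2138 + 0.37×0.9205 + 0.13×1.5498 + 0.18×0.6569 = 1.0487
MRP = 10.44% − 1.74% = 8.70%
E(R_P) = R_f + β_P × MRP = 1.74% + 1.0487 × 8.70% = 10.86%

10.86%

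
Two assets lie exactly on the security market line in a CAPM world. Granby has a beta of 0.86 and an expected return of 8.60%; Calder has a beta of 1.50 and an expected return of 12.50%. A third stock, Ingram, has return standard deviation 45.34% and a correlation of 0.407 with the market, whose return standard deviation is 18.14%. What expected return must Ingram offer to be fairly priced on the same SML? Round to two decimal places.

MRP = (12.50% − 8.60%) / (1.50 − 0.86) = 6.0938%
R_f = 8.60% − 0.86 × 6.0938% = 3.3593%
β_Ingram = ρ·σ_i/σ_m = 0.407 × 45.34 / 18.14 = 1.0173
E(R_Ingram) = R_f + β × MRP = 3.3593% + 1.0173 × 6.0938% = 9.56%

9.56%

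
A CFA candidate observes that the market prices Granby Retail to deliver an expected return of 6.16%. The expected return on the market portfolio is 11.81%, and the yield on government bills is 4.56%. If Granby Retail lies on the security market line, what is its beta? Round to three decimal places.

MRP = 11.81% − 4.56% = 7.25%
β = (E(R) − R_f) / MRP = (6.16% − 4.56%) / 7.25% = 1.60% / 7.25% = 0.221

0.221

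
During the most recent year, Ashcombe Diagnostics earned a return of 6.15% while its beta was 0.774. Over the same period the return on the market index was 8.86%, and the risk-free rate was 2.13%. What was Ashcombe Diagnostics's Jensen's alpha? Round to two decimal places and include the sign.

-1.19%

Market excess return = 8.86% − 2.13% = 6.73%
CAPM benchmark = R_f + β(R_m − R_f) = 2.13% + 0.774 × 6.73% = 7.33902%
α = actual − benchmark = 6.15% − 7.33902% = -1.19%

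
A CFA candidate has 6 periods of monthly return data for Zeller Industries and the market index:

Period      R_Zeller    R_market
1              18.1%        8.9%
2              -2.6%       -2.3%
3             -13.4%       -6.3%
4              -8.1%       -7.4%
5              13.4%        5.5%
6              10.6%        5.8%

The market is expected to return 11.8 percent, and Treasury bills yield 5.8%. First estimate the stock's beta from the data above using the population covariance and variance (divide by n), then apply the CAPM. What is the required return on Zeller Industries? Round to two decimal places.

Mean R_i = (18.1 − 2.6 − 13.4 − 8.1 + 13.4 + 10.6) / 6 = 3.0000%
Mean R_m = (8.9 − 2.3 − 6.3 − 7.4 + 5.5 + 5.8) / 6 = 0.7000%
Σ(R_i − R̄_i)(R_m − R̄_m) = 434.0100  ⇒  Cov = 434.0100 / 6 = 72.3350
Σ(R_m − R̄_m)² = 239.9000  ⇒  Var(R_m) = 239.9000 / 6 = 39.9833
β = Cov / Var(R_m) = 72.3350 / 39.9833 = 1.8091
MRP = 11.8% − 5.8% = 6.00%
E(R) = R_f + β × MRP = 5.8% + 1.8091 × 6.0% = 16.65%

16.65%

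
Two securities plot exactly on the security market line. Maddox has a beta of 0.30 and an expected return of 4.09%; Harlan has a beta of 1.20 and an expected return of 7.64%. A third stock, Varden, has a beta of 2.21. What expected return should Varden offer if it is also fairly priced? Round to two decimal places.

MRP (SML slope) = (7.64% − 4.09%) / (1.20 − 0.30) = 3.55% / 0.90 = 3.9444%
R_f (intercept) = 4.09% − 0.30 × 3.9444% = 2.9067%
E(R_Varden) = R_f + β × MRP = 2.9067% + 2.21 × 3.9444% = 11.62%

11.62%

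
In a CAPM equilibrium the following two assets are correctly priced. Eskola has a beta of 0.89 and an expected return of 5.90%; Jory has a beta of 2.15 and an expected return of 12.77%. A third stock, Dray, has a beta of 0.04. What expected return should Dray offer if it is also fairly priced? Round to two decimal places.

MRP (SML slope) = (12.77% − 5.90%) / (2.15 − 0.89) = 6.87% / 1.26 = 5.4524%
R_f (intercept) = 5.90% − 0.89 × 5.4524% = 1.0474%
E(R_Dray) = R_f + β × MRP = 1.0474% + 0.04 × 5.4524% = 1.27%

1.27%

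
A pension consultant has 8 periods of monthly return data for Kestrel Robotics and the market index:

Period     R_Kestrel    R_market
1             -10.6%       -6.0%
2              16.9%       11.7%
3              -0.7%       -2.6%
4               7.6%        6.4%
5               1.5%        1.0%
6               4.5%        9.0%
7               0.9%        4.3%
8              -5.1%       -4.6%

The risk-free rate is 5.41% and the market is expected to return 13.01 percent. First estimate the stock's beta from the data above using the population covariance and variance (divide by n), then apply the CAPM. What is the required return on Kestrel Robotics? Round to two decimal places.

Mean R_i = (-10.6 + 16.9 − 0.7 + 7.6 + 1.5 + 4.5 + 0.9 − 5.1) / 8 = 1.8750%
Mean R_m = (-6.0 + 11.7 − 2.6 + 6.4 + 1.0 + 9.0 + 4.3 − 4.6) / 8 = 2.4000%
Σ(R_i − R̄_i)(R_m − R̄_m) = 345.1200  ⇒  Cov = 345.1200 / 8 = 43.1400
Σ(R_m − R̄_m)² = 296.1800  ⇒  Var(R_m) = 296.1800 / 8 = 37.0225
β = Cov / Var(R_m) = 43.1400 / 37.0225 = 1.1652
MRP = 13.01% − 5.41% = 7.60%
E(R) = R_f + β × MRP = 5.41% + 1.1652 × 7.60% = 14.27%

14.27%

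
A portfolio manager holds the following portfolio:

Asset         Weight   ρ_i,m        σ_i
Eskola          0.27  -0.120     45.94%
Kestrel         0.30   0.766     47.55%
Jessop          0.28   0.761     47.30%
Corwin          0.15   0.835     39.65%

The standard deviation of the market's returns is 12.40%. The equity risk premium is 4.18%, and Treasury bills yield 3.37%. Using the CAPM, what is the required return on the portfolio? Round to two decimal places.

11.62%

β_Eskola = -0.120 × 45.94% / 12.40% = -0.4446
β_Kestrel = 0.766 × 47.55% / 12.40% = 2.9374
β_Jessop = 0.761 × 47.30% / 12.40% = 2.9028
β_Corwin = 0.835 × 39.65% / 12.40% = 2.6700
β_P = Σ w_i β_i = 0.27×-0.4446 + 0.30×2.9374 + 0.28×2.9028 + 0.15×2.6700 = 1.9745
E(R_P) = R_f + β_P × MRP = 3.37% + 1.9745 × 4.18% = 11.62%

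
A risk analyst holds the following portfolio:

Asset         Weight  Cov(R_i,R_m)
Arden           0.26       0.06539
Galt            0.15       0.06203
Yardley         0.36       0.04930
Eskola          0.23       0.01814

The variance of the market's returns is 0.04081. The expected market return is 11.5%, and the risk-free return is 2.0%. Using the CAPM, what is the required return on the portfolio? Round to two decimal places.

13.23%

β_Arden = 0.06539 / 0.04081 = 1.6023
β_Galt = 0.06203 / 0.04081 = 1.5200
β_Yardley = 0.04930 / 0.04081 = 1.2080
β_Eskola = 0.01814 / 0.04081 = 0.4445
β_P = Σ w_i β_i = 0.26×1.6023 + 0.15×1.5200 + 0.36×1.2080 + 0.23×0.4445 = 1.1817
MRP = 11.5% − 2.0% = 9.50%
E(R_P) = R_f + β_P × MRP = 2.0% + 1.1817 × 9.5% = 13.23%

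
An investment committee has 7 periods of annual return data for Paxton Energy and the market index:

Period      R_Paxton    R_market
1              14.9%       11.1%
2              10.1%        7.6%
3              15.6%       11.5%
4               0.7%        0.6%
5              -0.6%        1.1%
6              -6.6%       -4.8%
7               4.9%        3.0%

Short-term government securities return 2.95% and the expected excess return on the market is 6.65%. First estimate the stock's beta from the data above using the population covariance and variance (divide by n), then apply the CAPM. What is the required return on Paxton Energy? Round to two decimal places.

Mean R_i = (14.9 + 10.1 + 15.6 + 0.7 − 0.6 − 6.6 + 4.9) / 7 = 5.5714%
Mean R_m = (11.1 + 7.6 + 11.5 + 0.6 + 1.1 − 4.8 + 3.0) / 7 = 4.3000%
Σ(R_i − R̄_i)(R_m − R̄_m) = 299.9900  ⇒  Cov = 299.9900 / 7 = 42.8557
Σ(R_m − R̄_m)² = 217.4000  ⇒  Var(R_m) = 217.4000 / 7 = 31.0571
β = Cov / Var(R_m) = 42.8557 / 31.0571 = 1.3799
E(R) = R_f + β × MRP = 2.95% + 1.3799 × 6.65% = 12.13%

12.13%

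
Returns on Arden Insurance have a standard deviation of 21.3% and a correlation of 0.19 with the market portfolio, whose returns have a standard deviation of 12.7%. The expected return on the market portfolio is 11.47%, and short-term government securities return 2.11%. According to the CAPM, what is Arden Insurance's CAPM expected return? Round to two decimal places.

β = ρ × σ_i / σ_m = 0.19 × 21.3% / 12.7% = 0.3187
MRP = 11.47% − 2.11% = 9.36%
E(R) = 2.11% + 0.3187 × 9.36% = 5.09%

5.09%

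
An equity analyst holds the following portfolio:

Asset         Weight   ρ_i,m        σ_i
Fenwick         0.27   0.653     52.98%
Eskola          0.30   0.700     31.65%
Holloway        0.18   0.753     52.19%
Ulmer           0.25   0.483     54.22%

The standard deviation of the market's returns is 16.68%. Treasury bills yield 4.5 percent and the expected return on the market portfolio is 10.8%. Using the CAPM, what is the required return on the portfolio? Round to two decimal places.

15.68%

β_Fenwick = 0.653 × 52.98% / 16.68% = 2.0741
β_Eskola = 0.700 × 31.65% / 16.68% = 1.3282
β_Holloway = 0.753 × 52.19% / 16.68% = 2.3561
β_Ulmer = 0.483 × 54.22% / 16.68% = 1.5700
β_P = Σ w_i β_i = 0.27×2.0741 + 0.30×1.3282 + 0.18×2.3561 + 0.25×1.5700 = 1.7751
MRP = 10.8% − 4.5% = 6.30%
E(R_P) = R_f + β_P × MRP = 4.5% + 1.7751 × 6.3% = 15.68%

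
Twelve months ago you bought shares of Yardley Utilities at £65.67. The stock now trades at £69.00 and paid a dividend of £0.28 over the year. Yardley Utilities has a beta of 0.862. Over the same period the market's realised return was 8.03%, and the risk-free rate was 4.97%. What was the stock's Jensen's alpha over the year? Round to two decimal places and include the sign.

-2.11%

Realised HPR = (P1 + D1 − P0) / P0 = (69.00 + 0.28 − 65.67) / 65.67 = 3.61 / 65.67 = 5.4972%
MRP = 8.03% − 4.97% = 3.06%
CAPM required = R_f + β·MRP = 4.97% + 0.862 × 3.06% = 7.60772%
α = realised − required = 5.4972% − 7.60772% = -2.11%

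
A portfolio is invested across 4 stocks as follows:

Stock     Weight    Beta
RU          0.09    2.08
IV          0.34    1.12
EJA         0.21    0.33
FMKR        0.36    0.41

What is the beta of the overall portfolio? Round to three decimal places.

β_P = Σ w_i β_i = 0.09×2.08 + 0.34×1.12 + 0.21×0.33 + 0.36×0.41 = 0.7849

0.785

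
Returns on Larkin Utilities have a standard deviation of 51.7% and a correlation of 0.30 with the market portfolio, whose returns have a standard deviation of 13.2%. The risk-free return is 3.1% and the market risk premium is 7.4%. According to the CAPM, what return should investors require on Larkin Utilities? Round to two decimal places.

11.80%

β = ρ × σ_i / σ_m = 0.30 × 51.7% / 13.2% = 1.1750
E(R) = 3.1% + 1.1750 × 7.4% = 11.80%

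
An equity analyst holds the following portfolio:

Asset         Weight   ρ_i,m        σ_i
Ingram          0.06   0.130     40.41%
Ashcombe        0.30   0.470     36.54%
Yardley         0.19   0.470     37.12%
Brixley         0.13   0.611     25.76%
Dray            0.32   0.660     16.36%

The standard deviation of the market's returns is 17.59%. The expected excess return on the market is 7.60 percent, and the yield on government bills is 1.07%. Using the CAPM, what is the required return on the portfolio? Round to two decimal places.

β_Ingram = 0.130 × 40.41% / 17.59% = 0.2987
β_Ashcombe = 0.470 × 36.54% / 17.59% = 0.9763
β_Yardley = 0.470 × 37.12% / 17.59% = 0.9918
β_Brixley = 0.611 × 25.76% / 17.59% = 0.8948
β_Dray = 0.660 × 16.36% / 17.59% = 0.6138
β_P = Σ w_i β_i = 0.06×0.2987 + 0.30×0.9763 + 0.19×0.9918 + 0.13×0.8948 + 0.32×0.6138 = 0.8120
E(R_P) = R_f + β_P × MRP = 1.07% + 0.8120 × 7.60% = 7.24%

7.24%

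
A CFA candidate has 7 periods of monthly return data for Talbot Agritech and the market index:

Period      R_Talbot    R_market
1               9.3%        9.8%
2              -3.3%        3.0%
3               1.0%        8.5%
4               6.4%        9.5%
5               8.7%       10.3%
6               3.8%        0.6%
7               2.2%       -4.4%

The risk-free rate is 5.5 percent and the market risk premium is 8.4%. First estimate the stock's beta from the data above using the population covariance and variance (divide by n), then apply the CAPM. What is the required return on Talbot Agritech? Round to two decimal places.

9.08%

Mean R_i = (9.3 − 3.3 + 1.0 + 6.4 + 8.7 + 3.8 + 2.2) / 7 = 4.0143%
Mean R_m = (9.8 + 3.0 + 8.5 + 9.5 + 10.3 + 0.6 − 4.4) / 7 = 5.3286%
Σ(R_i − R̄_i)(R_m − R̄_m) = 83.0171  ⇒  Cov = 83.0171 / 7 = 11.8596
Σ(R_m − R̄_m)² = 194.5943  ⇒  Var(R_m) = 194.5943 / 7 = 27.7992
β = Cov / Var(R_m) = 11.8596 / 27.7992 = 0.4266
E(R) = R_f + β × MRP = 5.5% + 0.4266 × 8.4% = 9.08%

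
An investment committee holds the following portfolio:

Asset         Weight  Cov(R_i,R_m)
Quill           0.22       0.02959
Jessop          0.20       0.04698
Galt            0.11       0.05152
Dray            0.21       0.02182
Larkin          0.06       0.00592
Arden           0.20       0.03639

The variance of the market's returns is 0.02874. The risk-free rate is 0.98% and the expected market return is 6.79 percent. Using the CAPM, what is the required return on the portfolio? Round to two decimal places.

β_Quill = 0.02959 / 0.02874 = 1.0296
β_Jessop = 0.04698 / 0.02874 = 1.6347
β_Galt = 0.05152 / 0.02874 = 1.7926
β_Dray = 0.02182 / 0.02874 = 0.7592
β_Larkin = 0.00592 / 0.02874 = 0.2060
β_Arden = 0.03639 / 0.02874 = 1.2662
β_P = Σ w_i β_i = 0.22×1.0296 + 0.20×1.6347 + 0.11×1.7926 + 0.21×0.7592 + 0.06×0.2060 + 0.20×1.2662 = 1.1757
MRP = 6.79% − 0.98% = 5.81%
E(R_P) = R_f + β_P × MRP = 0.98% + 1.1757 × 5.81% = 7.81%

7.81%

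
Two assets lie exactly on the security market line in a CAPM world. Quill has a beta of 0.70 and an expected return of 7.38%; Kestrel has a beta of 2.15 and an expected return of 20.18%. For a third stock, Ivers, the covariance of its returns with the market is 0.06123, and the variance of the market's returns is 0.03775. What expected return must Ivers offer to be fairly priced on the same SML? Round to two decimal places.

15.52%

MRP = (20.18% − 7.38%) / (2.15 − 0.70) = 8.8276%
R_f = 7.38% − 0.70 × 8.8276% = 1.2007%
β_Ivers = Cov / Var(R_m) = 0.06123 / 0.03775 = 1.6220
E(R_Ivers) = R_f + β × MRP = 1.2007% + 1.6220 × 8.8276% = 15.52%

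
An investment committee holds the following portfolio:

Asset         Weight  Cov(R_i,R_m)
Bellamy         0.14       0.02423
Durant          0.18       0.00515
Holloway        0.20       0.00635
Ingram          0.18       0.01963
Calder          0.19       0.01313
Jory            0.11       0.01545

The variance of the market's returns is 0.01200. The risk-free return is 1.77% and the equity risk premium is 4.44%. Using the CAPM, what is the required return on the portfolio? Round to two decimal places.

β_Bellamy = 0.02423 / 0.01200 = 2.0192
β_Durant = 0.00515 / 0.01200 = 0.4292
β_Holloway = 0.00635 / 0.01200 = 0.5292
β_Ingram = 0.01963 / 0.01200 = 1.6358
β_Calder = 0.01313 / 0.01200 = 1.0942
β_Jory = 0.01545 / 0.01200 = 1.2875
β_P = Σ w_i β_i = 0.14×2.0192 + 0.18×0.4292 + 0.20×0.5292 + 0.18×1.6358 + 0.19×1.0942 + 0.11×1.2875 = 1.1098
E(R_P) = R_f + β_P × MRP = 1.77% + 1.1098 × 4.44% = 6.70%

6.70%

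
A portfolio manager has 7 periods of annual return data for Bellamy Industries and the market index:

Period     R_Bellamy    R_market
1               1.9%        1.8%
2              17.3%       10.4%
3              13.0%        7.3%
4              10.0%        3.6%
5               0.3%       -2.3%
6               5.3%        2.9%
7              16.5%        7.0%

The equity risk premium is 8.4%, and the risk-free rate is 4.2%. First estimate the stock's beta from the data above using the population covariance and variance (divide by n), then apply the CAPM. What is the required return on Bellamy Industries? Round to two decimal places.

Mean R_i = (1.9 + 17.3 + 13.0 + 10.0 + 0.3 + 5.3 + 16.5) / 7 = 9.1857%
Mean R_m = (1.8 + 10.4 + 7.3 + 3.6 − 2.3 + 2.9 + 7.0) / 7 = 4.3857%
Σ(R_i − R̄_i)(R_m − R̄_m) = 162.4186  ⇒  Cov = 162.4186 / 7 = 23.2027
Σ(R_m − R̄_m)² = 105.7086  ⇒  Var(R_m) = 105.7086 / 7 = 15.1012
β = Cov / Var(R_m) = 23.2027 / 15.1012 = 1.5365
E(R) = R_f + β × MRP = 4.2% + 1.5365 × 8.4% = 17.11%

17.11%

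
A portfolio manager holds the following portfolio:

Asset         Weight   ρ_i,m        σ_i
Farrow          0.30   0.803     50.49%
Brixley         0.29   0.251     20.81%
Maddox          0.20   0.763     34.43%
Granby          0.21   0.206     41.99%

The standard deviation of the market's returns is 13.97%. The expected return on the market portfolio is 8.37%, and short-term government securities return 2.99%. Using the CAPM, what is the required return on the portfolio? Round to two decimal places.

β_Farrow = 0.803 × 50.49% / 13.97% = 2.9022
β_Brixley = 0.251 × 20.81% / 13.97% = 0.3739
β_Maddox = 0.763 × 34.43% / 13.97% = 1.8805
β_Granby = 0.206 × 41.99% / 13.97% = 0.6192
β_P = Σ w_i β_i = 0.30×2.9022 + 0.29×0.3739 + 0.20×1.8805 + 0.21×0.6192 = 1.4852
MRP = 8.37% − 2.99% = 5.38%
E(R_P) = R_f + β_P × MRP = 2.99% + 1.4852 × 5.38% = 10.98%

10.98%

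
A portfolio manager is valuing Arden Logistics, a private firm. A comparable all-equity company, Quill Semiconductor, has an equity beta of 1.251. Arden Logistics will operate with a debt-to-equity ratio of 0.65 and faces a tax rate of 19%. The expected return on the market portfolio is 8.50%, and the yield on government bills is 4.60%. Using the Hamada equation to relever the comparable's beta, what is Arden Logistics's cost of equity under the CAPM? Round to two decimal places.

β_L = β_U × [1 + (1 − t)(D/E)] = 1.251 × [1 + (1 − 0.19) × 0.65]
    = 1.251 × [1 + 0.81 × 0.65] = 1.251 × 1.5265 = 1.9097
MRP = 8.50% − 4.60% = 3.90%
E(R) = R_f + β_L × MRP = 4.60% + 1.9097 × 3.90% = 12.05%

12.05%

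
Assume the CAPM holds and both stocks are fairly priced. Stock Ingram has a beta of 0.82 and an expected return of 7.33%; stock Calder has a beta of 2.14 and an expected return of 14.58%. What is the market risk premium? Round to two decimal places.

Both satisfy E(R) = R_f + β·MRP, so the slope of the SML is
MRP = (14.58% − 7.33%) / (2.14 − 0.82) = 7.25% / 1.32 = 5.4924%

5.49%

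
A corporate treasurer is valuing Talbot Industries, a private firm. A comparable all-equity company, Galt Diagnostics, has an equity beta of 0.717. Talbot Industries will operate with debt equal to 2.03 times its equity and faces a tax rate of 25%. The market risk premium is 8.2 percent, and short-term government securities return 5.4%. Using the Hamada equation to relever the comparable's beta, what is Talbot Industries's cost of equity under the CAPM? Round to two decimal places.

β_L = β_U × [1 + (1 − t)(D/E)] = 0.717 × [1 + (1 − 0.25) × 2.03]
    = 0.717 × [1 + 0.75 × 2.03] = 0.717 × 2.5225 = 1.8086
E(R) = R_f + β_L × MRP = 5.4% + 1.8086 × 8.2% = 20.23%

20.23%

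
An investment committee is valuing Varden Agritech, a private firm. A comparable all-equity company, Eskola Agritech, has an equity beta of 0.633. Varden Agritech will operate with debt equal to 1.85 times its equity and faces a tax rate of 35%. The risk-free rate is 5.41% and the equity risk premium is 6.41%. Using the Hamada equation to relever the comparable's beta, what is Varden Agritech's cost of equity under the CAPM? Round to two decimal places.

β_L = β_U × [1 + (1 − t)(D/E)] = 0.633 × [1 + (1 − 0.35) × 1.85]
    = 0.633 × [1 + 0.65 × 1.85] = 0.633 × 2.2025 = 1.3942
E(R) = R_f + β_L × MRP = 5.41% + 1.3942 × 6.41% = 14.35%

14.35%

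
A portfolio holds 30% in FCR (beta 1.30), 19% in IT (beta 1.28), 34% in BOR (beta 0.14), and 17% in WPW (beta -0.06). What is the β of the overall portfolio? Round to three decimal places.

β_P = Σ w_i β_i = 0.30×1.30 + 0.19×1.28 + 0.34×0.14 + 0.17×-0.06 = 0.6706

0.671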